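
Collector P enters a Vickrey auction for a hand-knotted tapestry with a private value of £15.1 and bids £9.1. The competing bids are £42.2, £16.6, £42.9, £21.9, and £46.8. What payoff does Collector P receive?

Collector P's payoff: £0.0.

Highest competing bid: £46.8.
Collector P's bid £9.1 is not the highest, so Collector P loses, pays nothing, and earns zero payoff.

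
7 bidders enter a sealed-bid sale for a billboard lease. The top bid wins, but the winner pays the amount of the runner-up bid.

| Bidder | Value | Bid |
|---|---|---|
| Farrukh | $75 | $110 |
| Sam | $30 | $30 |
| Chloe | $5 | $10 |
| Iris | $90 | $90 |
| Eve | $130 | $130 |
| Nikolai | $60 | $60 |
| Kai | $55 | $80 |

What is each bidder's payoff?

Sorted high to low: Eve $130; Farrukh $110; Iris $90; Kai $80; Nikolai $60; Sam $30; Chloe $10.
Eve has the top bid and wins; the price is the second-highest bid, $110.
Eve's payoff = $130 − $110 = $20. All other bidders lose, so their payoff is 0.

Farrukh $0, Sam $0, Chloe $0, Iris $0, Eve $20, Nikolai $0, Kai $0.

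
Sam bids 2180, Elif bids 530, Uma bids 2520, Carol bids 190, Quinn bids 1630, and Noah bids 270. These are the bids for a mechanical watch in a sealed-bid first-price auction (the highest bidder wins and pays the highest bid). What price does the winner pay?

Price paid: 2520.

Ranking the bids: Uma 2520; Sam 2180; Quinn 1630; Elif 530; Noah 270; Carol 190.
Uma is the highest bidder, so Uma wins.
Under the first-price rule, the price is the highest bid: 2520.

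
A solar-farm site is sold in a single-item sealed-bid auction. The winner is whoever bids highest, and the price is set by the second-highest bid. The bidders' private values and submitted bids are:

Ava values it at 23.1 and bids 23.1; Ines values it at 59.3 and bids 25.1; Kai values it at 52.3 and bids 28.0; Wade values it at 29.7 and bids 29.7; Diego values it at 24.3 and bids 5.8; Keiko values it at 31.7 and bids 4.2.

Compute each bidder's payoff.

Ranking the bids: Wade 29.7; Kai 28.0; Ines 25.1; Ava 23.1; Diego 5.8; Keiko 4.2.
Wade has the top bid and wins; the price is the second-highest bid, 28.0.
Wade's payoff = 29.7 − 28.0 = 1.7. All other bidders lose, so their payoff is 0.

Payoffs: Ava 0.0, Ines 0.0, Kai 0.0, Wade 1.7, Diego 0.0, Keiko 0.0.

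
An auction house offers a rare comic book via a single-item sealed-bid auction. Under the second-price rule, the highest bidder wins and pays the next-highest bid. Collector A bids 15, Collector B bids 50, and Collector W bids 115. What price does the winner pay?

50

Ranking the bids: Collector W 115, then Collector B 50, then Collector A 15.
Collector W has the highest bid, so Collector W wins.
The second-highest bid is 50, so that is what Collector W pays.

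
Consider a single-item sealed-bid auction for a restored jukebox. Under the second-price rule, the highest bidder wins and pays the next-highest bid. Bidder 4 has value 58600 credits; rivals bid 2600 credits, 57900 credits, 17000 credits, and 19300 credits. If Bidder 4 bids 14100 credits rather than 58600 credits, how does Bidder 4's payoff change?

The highest competing bid is 57900 credits.
Bidding truthfully at 58600 credits: Bidder 4 has the top bid, wins, and pays the second-highest bid 57900 credits. Payoff = 58600 credits − 57900 credits = 700 credits.
Bidding 14100 credits: the top bid is 57900 credits (a rival), so Bidder 4 loses. Payoff = 0 credits.
Change = 0 credits − 700 credits = -700 credits.

-700 credits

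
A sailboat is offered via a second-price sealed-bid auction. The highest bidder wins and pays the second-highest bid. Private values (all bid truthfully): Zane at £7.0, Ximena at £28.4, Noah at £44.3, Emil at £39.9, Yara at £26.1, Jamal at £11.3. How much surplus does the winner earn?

Ranking the bids: Noah £44.3; Emil £39.9; Ximena £28.4; Yara £26.1; Jamal £11.3; Zane £7.0.
Noah wins with the top bid and pays the second-highest, £39.9.
Surplus = £44.3 − £39.9 = £4.4.

Winner's surplus: £4.4.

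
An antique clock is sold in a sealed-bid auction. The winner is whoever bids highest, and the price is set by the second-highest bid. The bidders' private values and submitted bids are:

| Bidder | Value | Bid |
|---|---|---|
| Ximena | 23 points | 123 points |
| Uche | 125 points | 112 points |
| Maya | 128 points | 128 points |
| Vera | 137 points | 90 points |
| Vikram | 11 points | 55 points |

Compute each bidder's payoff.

Ordered from highest: Maya 128 points, then Ximena 123 points, then Uche 112 points, then Vera 90 points, then Vikram 55 points.
Maya has the top bid and wins; the price is the second-highest bid, 123 points.
Maya's payoff = 128 points − 123 points = 5 points. All other bidders lose, so their payoff is 0.

Ximena 0 points, Uche 0 points, Maya 5 points, Vera 0 points, Vikram 0 points.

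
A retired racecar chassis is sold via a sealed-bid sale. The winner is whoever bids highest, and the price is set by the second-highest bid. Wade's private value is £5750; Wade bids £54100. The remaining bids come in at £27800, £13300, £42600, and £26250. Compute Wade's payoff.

Highest competing bid: £42600.
Wade's bid £54100 is the highest overall, so Wade wins and pays the second-highest bid, £42600.
Payoff = value − price = £5750 − £42600 = -£36850.
Overbidding won the item at a price above value — truthful bidding would have avoided this loss.

Payoff = -£36850.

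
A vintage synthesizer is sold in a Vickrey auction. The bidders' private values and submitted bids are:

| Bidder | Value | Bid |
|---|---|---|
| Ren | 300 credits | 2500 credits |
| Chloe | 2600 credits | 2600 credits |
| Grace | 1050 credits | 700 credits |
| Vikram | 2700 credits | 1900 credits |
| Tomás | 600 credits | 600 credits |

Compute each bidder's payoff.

Ren 0 credits, Chloe 100 credits, Grace 0 credits, Vikram 0 credits, Tomás 0 credits.

Ordered from highest: Chloe 2600 credits, then Ren 2500 credits, then Vikram 1900 credits, then Grace 700 credits, then Tomás 600 credits.
Chloe has the top bid and wins; the price is the second-highest bid, 2500 credits.
Chloe's payoff = 2600 credits − 2500 credits = 100 credits. All other bidders lose, so their payoff is 0.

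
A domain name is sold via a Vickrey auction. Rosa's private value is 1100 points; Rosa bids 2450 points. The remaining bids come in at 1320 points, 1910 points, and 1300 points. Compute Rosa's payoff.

Payoff = -810 points.

Highest competing bid: 1910 points.
Rosa's bid 2450 points is the highest overall, so Rosa wins and pays the second-highest bid, 1910 points.
Payoff = value − price = 1100 points − 1910 points = -810 points.
Overbidding won the item at a price above value — truthful bidding would have avoided this loss.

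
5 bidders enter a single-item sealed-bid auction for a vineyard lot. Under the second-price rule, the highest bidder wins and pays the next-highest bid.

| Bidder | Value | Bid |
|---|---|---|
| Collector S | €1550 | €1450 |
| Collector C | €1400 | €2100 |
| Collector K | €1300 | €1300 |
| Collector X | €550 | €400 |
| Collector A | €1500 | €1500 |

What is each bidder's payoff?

Payoffs: Collector S €0, Collector C -€100, Collector K €0, Collector X €0, Collector A €0.

Sorted high to low: Collector C €2100 > Collector A €1500 > Collector S €1450 > Collector K €1300 > Collector X €400.
Collector C has the top bid and wins; the price is the second-highest bid, €1500.
Collector C's payoff = €1400 − €1500 = -€100. All other bidders lose, so their payoff is 0.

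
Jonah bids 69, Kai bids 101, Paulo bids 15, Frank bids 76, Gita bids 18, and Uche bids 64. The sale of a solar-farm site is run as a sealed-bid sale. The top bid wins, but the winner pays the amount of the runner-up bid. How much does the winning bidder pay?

Ordered from highest: Kai 101 > Frank 76 > Jonah 69 > Uche 64 > Gita 18 > Paulo 15.
Kai has the highest bid, so Kai wins.
The second-highest bid is 76, so that is what Kai pays.

The winner pays 76.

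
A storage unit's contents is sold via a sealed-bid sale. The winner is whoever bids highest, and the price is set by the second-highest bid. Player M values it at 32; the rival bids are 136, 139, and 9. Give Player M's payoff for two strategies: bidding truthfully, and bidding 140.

The highest competing bid is 139.
Bidding truthfully at 32: the top bid is 139 (a rival), so Player M loses. Payoff = 0.
Bidding 140: Player M has the top bid, wins, and pays the second-highest bid 139. Payoff = 32 − 139 = -107.

(a) 0  (b) -107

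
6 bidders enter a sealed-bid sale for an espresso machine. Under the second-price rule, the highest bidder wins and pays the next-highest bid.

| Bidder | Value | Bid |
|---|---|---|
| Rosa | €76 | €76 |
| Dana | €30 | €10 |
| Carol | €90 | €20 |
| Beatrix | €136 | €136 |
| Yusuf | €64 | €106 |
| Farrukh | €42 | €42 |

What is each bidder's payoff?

Rosa €0, Dana €0, Carol €0, Beatrix €30, Yusuf €0, Farrukh €0.

Ranking the bids: Beatrix €136; Yusuf €106; Rosa €76; Farrukh €42; Carol €20; Dana €10.
Beatrix has the top bid and wins; the price is the second-highest bid, €106.
Beatrix's payoff = €136 − €106 = €30. All other bidders lose, so their payoff is 0.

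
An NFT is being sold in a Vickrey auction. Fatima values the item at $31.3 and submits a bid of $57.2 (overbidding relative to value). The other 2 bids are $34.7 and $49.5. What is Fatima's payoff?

Highest competing bid: $49.5.
Fatima's bid $57.2 is the highest overall, so Fatima wins and pays the second-highest bid, $49.5.
Payoff = value − price = $31.3 − $49.5 = -$18.2.
Overbidding won the item at a price above value — truthful bidding would have avoided this loss.

-$18.2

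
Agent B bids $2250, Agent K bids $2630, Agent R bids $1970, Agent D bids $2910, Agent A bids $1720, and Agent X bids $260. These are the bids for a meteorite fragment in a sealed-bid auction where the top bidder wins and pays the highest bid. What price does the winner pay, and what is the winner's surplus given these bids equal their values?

Ordered from highest: Agent D $2910; Agent K $2630; Agent B $2250; Agent R $1970; Agent A $1720; Agent X $260.
Agent D is the highest bidder, so Agent D wins.
Under the first-price rule, the price is the highest bid: $2910.
Surplus = $2910 − $2910 = $0.

Price $2910; surplus $0.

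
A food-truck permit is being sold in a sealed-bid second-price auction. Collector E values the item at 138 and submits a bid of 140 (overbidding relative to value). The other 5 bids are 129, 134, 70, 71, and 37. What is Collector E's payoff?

4

Highest competing bid: 134.
Collector E's bid 140 is the highest overall, so Collector E wins and pays the second-highest bid, 134.
Payoff = value − price = 138 − 134 = 4.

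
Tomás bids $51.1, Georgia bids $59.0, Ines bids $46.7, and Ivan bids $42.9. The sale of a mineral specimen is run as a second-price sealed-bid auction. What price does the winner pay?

$51.1

Ranking the bids: Georgia $59.0; Tomás $51.1; Ines $46.7; Ivan $42.9.
Georgia has the highest bid, so Georgia wins.
The second-highest bid is $51.1, so that is what Georgia pays.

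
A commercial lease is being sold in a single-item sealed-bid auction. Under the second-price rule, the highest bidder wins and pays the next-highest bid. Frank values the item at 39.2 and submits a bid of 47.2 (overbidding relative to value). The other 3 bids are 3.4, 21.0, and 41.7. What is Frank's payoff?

Payoff = -2.5.

Highest competing bid: 41.7.
Frank's bid 47.2 is the highest overall, so Frank wins and pays the second-highest bid, 41.7.
Payoff = value − price = 39.2 − 41.7 = -2.5.
Overbidding won the item at a price above value — truthful bidding would have avoided this loss.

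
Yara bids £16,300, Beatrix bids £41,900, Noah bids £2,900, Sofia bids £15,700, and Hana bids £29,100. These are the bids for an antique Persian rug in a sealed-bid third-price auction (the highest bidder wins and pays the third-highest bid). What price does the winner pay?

Sorted high to low: Beatrix £41,900; Hana £29,100; Yara £16,300; Sofia £15,700; Noah £2,900.
Beatrix is the highest bidder, so Beatrix wins.
Under the third-price rule, the price is the third-highest bid: £16,300.

Price paid: £16,300.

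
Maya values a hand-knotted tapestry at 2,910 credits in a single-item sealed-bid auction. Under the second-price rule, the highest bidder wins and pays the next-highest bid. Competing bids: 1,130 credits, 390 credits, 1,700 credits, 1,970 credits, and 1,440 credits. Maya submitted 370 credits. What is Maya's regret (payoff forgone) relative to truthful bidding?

Payoff forgone: 940 credits.

The highest competing bid is 1,970 credits.
Bidding truthfully at 2,910 credits: Maya has the top bid, wins, and pays the second-highest bid 1,970 credits. Payoff = 2,910 credits − 1,970 credits = 940 credits.
Bidding 370 credits: the top bid is 1,970 credits (a rival), so Maya loses. Payoff = 0 credits.
Regret = truthful payoff − actual payoff = 940 credits − 0 credits = 940 credits.
Deviating from a truthful bid can only lose payoff in a second-price auction — never gain.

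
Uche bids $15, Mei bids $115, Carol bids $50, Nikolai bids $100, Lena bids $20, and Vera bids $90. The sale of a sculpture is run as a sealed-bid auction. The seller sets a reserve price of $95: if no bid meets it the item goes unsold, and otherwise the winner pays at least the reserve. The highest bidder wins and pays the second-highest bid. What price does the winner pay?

Bids in descending order: Mei $115 > Nikolai $100 > Vera $90 > Carol $50 > Lena $20 > Uche $15.
Mei has the highest bid, so Mei wins.
The second-highest bid is $100, which exceeds the reserve, so that sets the price.

The winner pays $100.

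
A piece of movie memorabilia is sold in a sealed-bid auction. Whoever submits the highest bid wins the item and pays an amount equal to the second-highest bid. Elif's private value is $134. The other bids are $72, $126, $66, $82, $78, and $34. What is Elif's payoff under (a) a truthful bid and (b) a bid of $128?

Truthful: $8; alternative: $8.

The highest competing bid is $126.
Bidding truthfully at $134: Elif has the top bid, wins, and pays the second-highest bid $126. Payoff = $134 − $126 = $8.
Bidding $128: Elif has the top bid, wins, and pays the second-highest bid $126. Payoff = $134 − $126 = $8.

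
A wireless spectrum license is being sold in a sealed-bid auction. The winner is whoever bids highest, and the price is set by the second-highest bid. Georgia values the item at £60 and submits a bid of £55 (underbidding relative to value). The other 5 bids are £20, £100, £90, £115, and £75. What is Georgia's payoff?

Georgia's payoff: £0.

Highest competing bid: £115.
Georgia's bid £55 is not the highest, so Georgia loses, pays nothing, and earns zero payoff.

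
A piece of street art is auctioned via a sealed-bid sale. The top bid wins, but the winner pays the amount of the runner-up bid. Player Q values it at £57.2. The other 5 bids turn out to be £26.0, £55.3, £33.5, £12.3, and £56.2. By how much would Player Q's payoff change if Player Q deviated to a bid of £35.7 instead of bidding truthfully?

The highest competing bid is £56.2.
Bidding truthfully at £57.2: Player Q has the top bid, wins, and pays the second-highest bid £56.2. Payoff = £57.2 − £56.2 = £1.0.
Bidding £35.7: the top bid is £56.2 (a rival), so Player Q loses. Payoff = £0.0.
Change = £0.0 − £1.0 = -£1.0.
Deviating from a truthful bid can only lose payoff in a second-price auction — never gain.

Payoff change: -£1.0.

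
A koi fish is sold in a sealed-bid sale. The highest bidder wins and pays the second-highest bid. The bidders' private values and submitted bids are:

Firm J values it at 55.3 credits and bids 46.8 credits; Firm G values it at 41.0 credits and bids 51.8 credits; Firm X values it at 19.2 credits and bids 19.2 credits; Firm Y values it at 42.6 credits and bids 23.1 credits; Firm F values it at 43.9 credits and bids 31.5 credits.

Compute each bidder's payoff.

Ranking the bids: Firm G 51.8 credits; Firm J 46.8 credits; Firm F 31.5 credits; Firm Y 23.1 credits; Firm X 19.2 credits.
Firm G has the top bid and wins; the price is the second-highest bid, 46.8 credits.
Firm G's payoff = 41.0 credits − 46.8 credits = -5.8 credits. All other bidders lose, so their payoff is 0.

Firm J 0.0 credits, Firm G -5.8 credits, Firm X 0.0 credits, Firm Y 0.0 credits, Firm F 0.0 credits.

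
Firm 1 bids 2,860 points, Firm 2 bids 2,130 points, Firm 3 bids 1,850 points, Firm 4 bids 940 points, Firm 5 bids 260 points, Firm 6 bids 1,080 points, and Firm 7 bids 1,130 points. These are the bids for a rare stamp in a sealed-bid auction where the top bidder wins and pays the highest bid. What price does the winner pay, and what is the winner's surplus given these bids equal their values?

The winner pays 2,860 points for a surplus of 0 points.

Sorted high to low: Firm 1 2,860 points > Firm 2 2,130 points > Firm 3 1,850 points > Firm 7 1,130 points > Firm 6 1,080 points > Firm 4 940 points > Firm 5 260 points.
Firm 1 is the highest bidder, so Firm 1 wins.
Under the first-price rule, the price is the highest bid: 2,860 points.
Surplus = 2,860 points − 2,860 points = 0 points.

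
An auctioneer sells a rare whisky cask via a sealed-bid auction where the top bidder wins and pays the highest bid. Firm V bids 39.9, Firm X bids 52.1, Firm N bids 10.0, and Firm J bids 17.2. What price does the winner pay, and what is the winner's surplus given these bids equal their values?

Sorted high to low: Firm X 52.1, then Firm V 39.9, then Firm J 17.2, then Firm N 10.0.
Firm X is the highest bidder, so Firm X wins.
Under the first-price rule, the price is the highest bid: 52.1.
Surplus = 52.1 − 52.1 = 0.0.

Price 52.1; surplus 0.0.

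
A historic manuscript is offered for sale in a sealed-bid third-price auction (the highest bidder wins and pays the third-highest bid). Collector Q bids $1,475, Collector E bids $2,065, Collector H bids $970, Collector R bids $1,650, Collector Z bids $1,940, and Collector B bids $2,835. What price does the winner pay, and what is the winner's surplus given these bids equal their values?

Ordered from highest: Collector B $2,835 > Collector E $2,065 > Collector Z $1,940 > Collector R $1,650 > Collector Q $1,475 > Collector H $970.
Collector B is the highest bidder, so Collector B wins.
Under the third-price rule, the price is the third-highest bid: $1,940.
Surplus = $2,835 − $1,940 = $895.

Price $1,940; surplus $895.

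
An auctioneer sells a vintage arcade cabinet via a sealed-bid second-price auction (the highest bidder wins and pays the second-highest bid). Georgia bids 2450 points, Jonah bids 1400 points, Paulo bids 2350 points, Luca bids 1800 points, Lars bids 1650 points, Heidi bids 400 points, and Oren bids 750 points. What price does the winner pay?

Bids in descending order: Georgia 2450 points > Paulo 2350 points > Luca 1800 points > Lars 1650 points > Jonah 1400 points > Oren 750 points > Heidi 400 points.
Georgia is the highest bidder, so Georgia wins.
Under the second-price rule, the price is the second-highest bid: 2350 points.

The winner pays 2350 points.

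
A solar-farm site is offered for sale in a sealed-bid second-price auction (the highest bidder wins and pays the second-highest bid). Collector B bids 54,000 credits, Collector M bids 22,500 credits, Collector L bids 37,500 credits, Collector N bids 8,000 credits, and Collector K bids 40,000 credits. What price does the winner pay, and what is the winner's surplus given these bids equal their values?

Price 40,000 credits; surplus 14,000 credits.

Ranking the bids: Collector B 54,000 credits; Collector K 40,000 credits; Collector L 37,500 credits; Collector M 22,500 credits; Collector N 8,000 credits.
Collector B is the highest bidder, so Collector B wins.
Under the second-price rule, the price is the second-highest bid: 40,000 credits.
Surplus = 54,000 credits − 40,000 credits = 14,000 credits.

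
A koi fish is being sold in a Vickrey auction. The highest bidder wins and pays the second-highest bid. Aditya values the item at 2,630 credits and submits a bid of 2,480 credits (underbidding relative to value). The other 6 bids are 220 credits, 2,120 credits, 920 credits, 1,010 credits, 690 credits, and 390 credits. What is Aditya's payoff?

Highest competing bid: 2,120 credits.
Aditya's bid 2,480 credits is the highest overall, so Aditya wins and pays the second-highest bid, 2,120 credits.
Payoff = value − price = 2,630 credits − 2,120 credits = 510 credits.

Aditya's payoff: 510 credits.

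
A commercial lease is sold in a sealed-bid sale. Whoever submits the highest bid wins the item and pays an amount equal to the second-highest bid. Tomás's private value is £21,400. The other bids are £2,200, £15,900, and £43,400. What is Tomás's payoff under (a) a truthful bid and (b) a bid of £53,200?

Truthful: £0; alternative: -£22,000.

The highest competing bid is £43,400.
Bidding truthfully at £21,400: the top bid is £43,400 (a rival), so Tomás loses. Payoff = £0.
Bidding £53,200: Tomás has the top bid, wins, and pays the second-highest bid £43,400. Payoff = £21,400 − £43,400 = -£22,000.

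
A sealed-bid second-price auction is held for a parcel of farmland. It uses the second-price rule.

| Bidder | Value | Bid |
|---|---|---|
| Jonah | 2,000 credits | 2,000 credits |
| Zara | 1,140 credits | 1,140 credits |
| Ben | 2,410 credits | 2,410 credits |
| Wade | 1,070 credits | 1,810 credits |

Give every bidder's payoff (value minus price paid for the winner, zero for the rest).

Jonah 0 credits, Zara 0 credits, Ben 410 credits, Wade 0 credits.

Bids in descending order: Ben 2,410 credits; Jonah 2,000 credits; Wade 1,810 credits; Zara 1,140 credits.
Ben has the top bid and wins; the price is the second-highest bid, 2,000 credits.
Ben's payoff = 2,410 credits − 2,000 credits = 410 credits. All other bidders lose, so their payoff is 0.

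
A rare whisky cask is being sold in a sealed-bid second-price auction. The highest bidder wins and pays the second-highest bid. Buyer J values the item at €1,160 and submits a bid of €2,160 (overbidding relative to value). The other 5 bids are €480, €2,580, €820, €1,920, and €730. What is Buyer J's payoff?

€0

Highest competing bid: €2,580.
Buyer J's bid €2,160 is not the highest, so Buyer J loses, pays nothing, and earns zero payoff.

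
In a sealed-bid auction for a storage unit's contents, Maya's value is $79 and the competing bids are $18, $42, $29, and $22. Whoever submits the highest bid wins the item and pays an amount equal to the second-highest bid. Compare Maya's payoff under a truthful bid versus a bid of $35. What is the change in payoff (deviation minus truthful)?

-$37

The highest competing bid is $42.
Bidding truthfully at $79: Maya has the top bid, wins, and pays the second-highest bid $42. Payoff = $79 − $42 = $37.
Bidding $35: the top bid is $42 (a rival), so Maya loses. Payoff = $0.
Change = $0 − $37 = -$37.
This is the dominant-strategy logic: truthful bidding weakly beats any alternative.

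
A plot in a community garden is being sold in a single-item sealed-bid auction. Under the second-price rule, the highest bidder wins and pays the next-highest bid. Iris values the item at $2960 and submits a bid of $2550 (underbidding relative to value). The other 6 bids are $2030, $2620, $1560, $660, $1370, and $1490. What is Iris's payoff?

Iris's payoff: $0.

Highest competing bid: $2620.
Iris's bid $2550 is not the highest, so Iris loses, pays nothing, and earns zero payoff.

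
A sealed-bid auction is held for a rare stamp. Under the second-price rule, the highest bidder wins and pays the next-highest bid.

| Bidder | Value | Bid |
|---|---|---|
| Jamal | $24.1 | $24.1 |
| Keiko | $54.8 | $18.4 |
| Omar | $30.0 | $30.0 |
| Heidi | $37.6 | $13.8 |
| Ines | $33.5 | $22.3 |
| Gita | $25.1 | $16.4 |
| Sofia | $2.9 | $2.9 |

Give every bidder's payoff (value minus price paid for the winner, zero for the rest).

Jamal $0.0, Keiko $0.0, Omar $5.9, Heidi $0.0, Ines $0.0, Gita $0.0, Sofia $0.0.

Sorted high to low: Omar $30.0 > Jamal $24.1 > Ines $22.3 > Keiko $18.4 > Gita $16.4 > Heidi $13.8 > Sofia $2.9.
Omar has the top bid and wins; the price is the second-highest bid, $24.1.
Omar's payoff = $30.0 − $24.1 = $5.9. All other bidders lose, so their payoff is 0.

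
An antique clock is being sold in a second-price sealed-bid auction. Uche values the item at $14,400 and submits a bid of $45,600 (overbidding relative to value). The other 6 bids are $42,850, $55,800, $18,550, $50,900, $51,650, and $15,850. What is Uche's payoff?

Uche's payoff: $0.

Highest competing bid: $55,800.
Uche's bid $45,600 is not the highest, so Uche loses, pays nothing, and earns zero payoff.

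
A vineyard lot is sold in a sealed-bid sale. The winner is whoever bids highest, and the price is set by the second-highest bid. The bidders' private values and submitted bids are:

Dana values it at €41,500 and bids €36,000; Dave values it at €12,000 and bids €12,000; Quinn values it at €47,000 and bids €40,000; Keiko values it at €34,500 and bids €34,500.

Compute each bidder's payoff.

Dana €0, Dave €0, Quinn €11,000, Keiko €0.

Sorted high to low: Quinn €40,000 > Dana €36,000 > Keiko €34,500 > Dave €12,000.
Quinn has the top bid and wins; the price is the second-highest bid, €36,000.
Quinn's payoff = €47,000 − €36,000 = €11,000. All other bidders lose, so their payoff is 0.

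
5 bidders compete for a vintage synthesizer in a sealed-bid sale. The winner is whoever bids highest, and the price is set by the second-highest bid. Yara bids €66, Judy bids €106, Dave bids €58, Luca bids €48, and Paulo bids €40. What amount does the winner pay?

The winner pays €66.

Bids in descending order: Judy €106 > Yara €66 > Dave €58 > Luca €48 > Paulo €40.
Judy has the highest bid, so Judy wins.
The second-highest bid is €66, so that is what Judy pays.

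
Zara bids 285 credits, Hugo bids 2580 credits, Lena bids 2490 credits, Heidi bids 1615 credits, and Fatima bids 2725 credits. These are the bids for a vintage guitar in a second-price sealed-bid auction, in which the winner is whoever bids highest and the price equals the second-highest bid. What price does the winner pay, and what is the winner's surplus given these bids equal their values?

Ranking the bids: Fatima 2725 credits; Hugo 2580 credits; Lena 2490 credits; Heidi 1615 credits; Zara 285 credits.
Fatima is the highest bidder, so Fatima wins.
Under the second-price rule, the price is the second-highest bid: 2580 credits.
Surplus = 2725 credits − 2580 credits = 145 credits.

Price 2580 credits; surplus 145 credits.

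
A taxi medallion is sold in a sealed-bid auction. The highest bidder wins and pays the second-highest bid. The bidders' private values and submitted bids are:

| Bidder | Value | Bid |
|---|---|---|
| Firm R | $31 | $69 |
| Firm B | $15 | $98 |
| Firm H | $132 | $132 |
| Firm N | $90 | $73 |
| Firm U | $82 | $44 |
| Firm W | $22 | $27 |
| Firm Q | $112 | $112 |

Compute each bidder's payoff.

Firm R $0, Firm B $0, Firm H $20, Firm N $0, Firm U $0, Firm W $0, Firm Q $0.

Sorted high to low: Firm H $132; Firm Q $112; Firm B $98; Firm N $73; Firm R $69; Firm U $44; Firm W $27.
Firm H has the top bid and wins; the price is the second-highest bid, $112.
Firm H's payoff = $132 − $112 = $20. All other bidders lose, so their payoff is 0.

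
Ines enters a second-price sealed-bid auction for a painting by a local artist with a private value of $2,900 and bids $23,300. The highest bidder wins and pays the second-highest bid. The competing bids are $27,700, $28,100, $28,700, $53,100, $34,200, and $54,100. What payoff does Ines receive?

Highest competing bid: $54,100.
Ines's bid $23,300 is not the highest, so Ines loses, pays nothing, and earns zero payoff.

Payoff = $0.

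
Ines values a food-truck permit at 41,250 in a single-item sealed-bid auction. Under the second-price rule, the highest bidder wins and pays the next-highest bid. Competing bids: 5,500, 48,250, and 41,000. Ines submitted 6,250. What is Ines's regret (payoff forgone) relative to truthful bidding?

The highest competing bid is 48,250.
Bidding truthfully at 41,250: the top bid is 48,250 (a rival), so Ines loses. Payoff = 0.
Bidding 6,250: the top bid is 48,250 (a rival), so Ines loses. Payoff = 0.
Regret = truthful payoff − actual payoff = 0 − 0 = 0.

Regret: 0.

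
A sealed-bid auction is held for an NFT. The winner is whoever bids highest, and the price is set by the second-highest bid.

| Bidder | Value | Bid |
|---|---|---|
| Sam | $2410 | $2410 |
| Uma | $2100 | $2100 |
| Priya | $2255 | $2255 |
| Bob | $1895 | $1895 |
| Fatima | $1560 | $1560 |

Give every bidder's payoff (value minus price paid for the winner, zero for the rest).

Payoffs: Sam $155, Uma $0, Priya $0, Bob $0, Fatima $0.

Bids in descending order: Sam $2410; Priya $2255; Uma $2100; Bob $1895; Fatima $1560.
Sam has the top bid and wins; the price is the second-highest bid, $2255.
Sam's payoff = $2410 − $2255 = $155. All other bidders lose, so their payoff is 0.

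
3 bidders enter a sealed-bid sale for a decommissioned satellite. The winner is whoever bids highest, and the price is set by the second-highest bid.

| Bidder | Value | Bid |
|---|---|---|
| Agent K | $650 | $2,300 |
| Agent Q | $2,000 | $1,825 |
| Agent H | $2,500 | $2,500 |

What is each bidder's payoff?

Agent K $0, Agent Q $0, Agent H $200.

Bids in descending order: Agent H $2,500, then Agent K $2,300, then Agent Q $1,825.
Agent H has the top bid and wins; the price is the second-highest bid, $2,300.
Agent H's payoff = $2,500 − $2,300 = $200. All other bidders lose, so their payoff is 0.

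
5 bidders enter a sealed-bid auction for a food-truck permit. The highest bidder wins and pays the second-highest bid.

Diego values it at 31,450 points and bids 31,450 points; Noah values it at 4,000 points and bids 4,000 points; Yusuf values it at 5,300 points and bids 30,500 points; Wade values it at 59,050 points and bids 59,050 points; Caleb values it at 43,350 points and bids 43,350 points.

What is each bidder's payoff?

Ordered from highest: Wade 59,050 points; Caleb 43,350 points; Diego 31,450 points; Yusuf 30,500 points; Noah 4,000 points.
Wade has the top bid and wins; the price is the second-highest bid, 43,350 points.
Wade's payoff = 59,050 points − 43,350 points = 15,700 points. All other bidders lose, so their payoff is 0.

Diego 0 points, Noah 0 points, Yusuf 0 points, Wade 15,700 points, Caleb 0 points.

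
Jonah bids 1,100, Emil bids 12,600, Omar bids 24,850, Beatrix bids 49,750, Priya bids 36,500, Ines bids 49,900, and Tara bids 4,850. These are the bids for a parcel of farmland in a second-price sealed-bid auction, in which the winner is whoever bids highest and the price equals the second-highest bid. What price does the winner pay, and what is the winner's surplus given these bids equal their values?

Ordered from highest: Ines 49,900 > Beatrix 49,750 > Priya 36,500 > Omar 24,850 > Emil 12,600 > Tara 4,850 > Jonah 1,100.
Ines is the highest bidder, so Ines wins.
Under the second-price rule, the price is the second-highest bid: 49,750.
Surplus = 49,900 − 49,750 = 150.

Price 49,750; surplus 150.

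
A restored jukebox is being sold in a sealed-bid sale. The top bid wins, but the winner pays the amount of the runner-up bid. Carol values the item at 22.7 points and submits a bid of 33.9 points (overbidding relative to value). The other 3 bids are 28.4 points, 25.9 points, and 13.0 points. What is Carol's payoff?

Payoff = -5.7 points.

Highest competing bid: 28.4 points.
Carol's bid 33.9 points is the highest overall, so Carol wins and pays the second-highest bid, 28.4 points.
Payoff = value − price = 22.7 points − 28.4 points = -5.7 points.
Overbidding won the item at a price above value — truthful bidding would have avoided this loss.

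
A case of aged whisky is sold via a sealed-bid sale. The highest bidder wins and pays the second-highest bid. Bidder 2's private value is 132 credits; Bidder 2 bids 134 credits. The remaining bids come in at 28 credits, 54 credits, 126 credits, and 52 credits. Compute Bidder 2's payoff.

Highest competing bid: 126 credits.
Bidder 2's bid 134 credits is the highest overall, so Bidder 2 wins and pays the second-highest bid, 126 credits.
Payoff = value − price = 132 credits − 126 credits = 6 credits.

6 credits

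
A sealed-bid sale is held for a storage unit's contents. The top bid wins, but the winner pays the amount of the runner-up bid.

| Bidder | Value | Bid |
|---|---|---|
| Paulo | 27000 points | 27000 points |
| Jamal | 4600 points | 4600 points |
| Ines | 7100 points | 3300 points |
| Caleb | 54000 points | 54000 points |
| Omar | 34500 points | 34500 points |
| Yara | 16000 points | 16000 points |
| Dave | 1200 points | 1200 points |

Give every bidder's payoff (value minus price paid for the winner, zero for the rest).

Paulo 0 points, Jamal 0 points, Ines 0 points, Caleb 19500 points, Omar 0 points, Yara 0 points, Dave 0 points.

Ordered from highest: Caleb 54000 points > Omar 34500 points > Paulo 27000 points > Yara 16000 points > Jamal 4600 points > Ines 3300 points > Dave 1200 points.
Caleb has the top bid and wins; the price is the second-highest bid, 34500 points.
Caleb's payoff = 54000 points − 34500 points = 19500 points. All other bidders lose, so their payoff is 0.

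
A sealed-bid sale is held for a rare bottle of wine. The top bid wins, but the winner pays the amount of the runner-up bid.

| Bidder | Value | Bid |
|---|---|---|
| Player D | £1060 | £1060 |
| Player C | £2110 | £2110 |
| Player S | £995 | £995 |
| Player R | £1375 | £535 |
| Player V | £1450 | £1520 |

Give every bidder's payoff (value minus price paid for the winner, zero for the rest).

Sorted high to low: Player C £2110, then Player V £1520, then Player D £1060, then Player S £995, then Player R £535.
Player C has the top bid and wins; the price is the second-highest bid, £1520.
Player C's payoff = £2110 − £1520 = £590. All other bidders lose, so their payoff is 0.

Player D £0, Player C £590, Player S £0, Player R £0, Player V £0.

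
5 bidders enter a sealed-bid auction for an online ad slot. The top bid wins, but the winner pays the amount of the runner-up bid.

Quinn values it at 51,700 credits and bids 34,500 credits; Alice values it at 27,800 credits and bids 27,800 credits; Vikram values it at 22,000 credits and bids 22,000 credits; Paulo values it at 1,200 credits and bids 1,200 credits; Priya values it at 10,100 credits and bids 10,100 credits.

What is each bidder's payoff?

Ranking the bids: Quinn 34,500 credits, then Alice 27,800 credits, then Vikram 22,000 credits, then Priya 10,100 credits, then Paulo 1,200 credits.
Quinn has the top bid and wins; the price is the second-highest bid, 27,800 credits.
Quinn's payoff = 51,700 credits − 27,800 credits = 23,900 credits. All other bidders lose, so their payoff is 0.

Quinn 23,900 credits, Alice 0 credits, Vikram 0 credits, Paulo 0 credits, Priya 0 credits.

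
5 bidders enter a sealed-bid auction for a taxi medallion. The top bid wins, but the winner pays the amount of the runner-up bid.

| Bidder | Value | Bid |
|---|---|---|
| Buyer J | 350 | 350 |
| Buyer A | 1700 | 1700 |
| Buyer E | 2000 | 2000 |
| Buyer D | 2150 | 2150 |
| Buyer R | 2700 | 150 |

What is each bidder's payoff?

Buyer J 0, Buyer A 0, Buyer E 0, Buyer D 150, Buyer R 0.

Ordered from highest: Buyer D 2150; Buyer E 2000; Buyer A 1700; Buyer J 350; Buyer R 150.
Buyer D has the top bid and wins; the price is the second-highest bid, 2000.
Buyer D's payoff = 2150 − 2000 = 150. All other bidders lose, so their payoff is 0.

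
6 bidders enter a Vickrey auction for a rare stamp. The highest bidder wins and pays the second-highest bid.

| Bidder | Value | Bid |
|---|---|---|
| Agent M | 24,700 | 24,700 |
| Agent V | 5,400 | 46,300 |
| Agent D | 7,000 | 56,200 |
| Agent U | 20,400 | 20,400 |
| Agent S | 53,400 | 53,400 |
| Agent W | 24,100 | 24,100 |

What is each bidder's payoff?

Agent M 0, Agent V 0, Agent D -46,400, Agent U 0, Agent S 0, Agent W 0.

Ranking the bids: Agent D 56,200, then Agent S 53,400, then Agent V 46,300, then Agent M 24,700, then Agent W 24,100, then Agent U 20,400.
Agent D has the top bid and wins; the price is the second-highest bid, 53,400.
Agent D's payoff = 7,000 − 53,400 = -46,400. All other bidders lose, so their payoff is 0.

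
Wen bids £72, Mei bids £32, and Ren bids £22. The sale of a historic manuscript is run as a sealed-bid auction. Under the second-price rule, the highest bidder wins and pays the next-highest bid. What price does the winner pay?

Ranking the bids: Wen £72; Mei £32; Ren £22.
Wen has the highest bid, so Wen wins.
The second-highest bid is £32, so that is what Wen pays.

The winner pays £32.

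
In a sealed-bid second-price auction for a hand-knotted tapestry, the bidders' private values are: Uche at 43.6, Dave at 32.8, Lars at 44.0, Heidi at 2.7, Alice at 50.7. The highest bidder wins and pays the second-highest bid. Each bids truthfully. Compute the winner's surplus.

Ranking the bids: Alice 50.7, then Lars 44.0, then Uche 43.6, then Dave 32.8, then Heidi 2.7.
Alice wins with the top bid and pays the second-highest, 44.0.
Surplus = 50.7 − 44.0 = 6.7.

Winner's surplus: 6.7.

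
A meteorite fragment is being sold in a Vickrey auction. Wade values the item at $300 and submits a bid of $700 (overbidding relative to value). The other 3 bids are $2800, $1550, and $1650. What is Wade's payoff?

Payoff = $0.

Highest competing bid: $2800.
Wade's bid $700 is not the highest, so Wade loses, pays nothing, and earns zero payoff.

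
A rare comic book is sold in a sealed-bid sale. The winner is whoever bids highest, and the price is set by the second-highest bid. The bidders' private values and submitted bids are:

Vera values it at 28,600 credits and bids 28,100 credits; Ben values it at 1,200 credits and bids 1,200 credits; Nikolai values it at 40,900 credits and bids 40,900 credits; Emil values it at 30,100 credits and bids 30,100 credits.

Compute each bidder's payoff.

Payoffs: Vera 0 credits, Ben 0 credits, Nikolai 10,800 credits, Emil 0 credits.

Ranking the bids: Nikolai 40,900 credits > Emil 30,100 credits > Vera 28,100 credits > Ben 1,200 credits.
Nikolai has the top bid and wins; the price is the second-highest bid, 30,100 credits.
Nikolai's payoff = 40,900 credits − 30,100 credits = 10,800 credits. All other bidders lose, so their payoff is 0.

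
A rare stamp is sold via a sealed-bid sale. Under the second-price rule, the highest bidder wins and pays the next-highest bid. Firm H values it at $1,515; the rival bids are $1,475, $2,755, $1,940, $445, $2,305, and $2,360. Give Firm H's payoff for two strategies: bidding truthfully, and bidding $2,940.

The highest competing bid is $2,755.
Bidding truthfully at $1,515: the top bid is $2,755 (a rival), so Firm H loses. Payoff = $0.
Bidding $2,940: Firm H has the top bid, wins, and pays the second-highest bid $2,755. Payoff = $1,515 − $2,755 = -$1,240.

(a) $0  (b) -$1,240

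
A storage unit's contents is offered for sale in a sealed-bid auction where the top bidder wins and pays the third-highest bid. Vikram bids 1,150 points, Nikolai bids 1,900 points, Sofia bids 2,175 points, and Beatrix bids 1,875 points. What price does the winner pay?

The winner pays 1,875 points.

Ordered from highest: Sofia 2,175 points; Nikolai 1,900 points; Beatrix 1,875 points; Vikram 1,150 points.
Sofia is the highest bidder, so Sofia wins.
Under the third-price rule, the price is the third-highest bid: 1,875 points.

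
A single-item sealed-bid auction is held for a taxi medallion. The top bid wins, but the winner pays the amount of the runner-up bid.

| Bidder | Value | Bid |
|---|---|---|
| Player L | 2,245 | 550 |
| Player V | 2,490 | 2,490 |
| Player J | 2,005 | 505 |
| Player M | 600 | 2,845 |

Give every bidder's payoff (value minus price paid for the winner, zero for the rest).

Player L 0, Player V 0, Player J 0, Player M -1,890.

Bids in descending order: Player M 2,845 > Player V 2,490 > Player L 550 > Player J 505.
Player M has the top bid and wins; the price is the second-highest bid, 2,490.
Player M's payoff = 600 − 2,490 = -1,890. All other bidders lose, so their payoff is 0.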